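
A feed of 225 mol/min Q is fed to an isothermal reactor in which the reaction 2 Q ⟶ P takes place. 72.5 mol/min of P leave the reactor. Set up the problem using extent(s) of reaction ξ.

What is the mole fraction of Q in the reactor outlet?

For P: n = n₀ + 1ξ → 72.5 = 0 + 1ξ, giving ξ = 72.5 mol/min.
Outlet amounts (n = n₀ + ν ξ):
  Q: 225 − 2(72.5) = 80
  P: 0 + 1(72.5) = 72.5
Total out = 152.5 mol/min; y_Q = 80 / 152.5 = 0.5246.

0.525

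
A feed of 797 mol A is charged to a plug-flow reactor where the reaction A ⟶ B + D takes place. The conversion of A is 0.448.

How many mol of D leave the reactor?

A reacted = 0.448 × 797 = 357.1 mol; ν_A = −1, so ξ = 357.1/1 = 357.1 mol.
Outlet amounts (n = n₀ + ν ξ):
  A: 797 − 1(357.1) = 439.9
  B: 0 + 1(357.1) = 357.1
  D: 0 + 1(357.1) = 357.1

357 mol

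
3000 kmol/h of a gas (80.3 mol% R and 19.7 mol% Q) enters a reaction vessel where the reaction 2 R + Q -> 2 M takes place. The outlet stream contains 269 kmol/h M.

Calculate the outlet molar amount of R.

2140 kmol/h

For M: n = n₀ + 2ξ → 269 = 0 + 2ξ, giving ξ = 134.5 kmol/h.
Outlet amounts (n = n₀ + ν ξ):
  R: 2409 − 2(134.5) = 2140
  Q: 591 − 1(134.5) = 456.5
  M: 0 + 2(134.5) = 269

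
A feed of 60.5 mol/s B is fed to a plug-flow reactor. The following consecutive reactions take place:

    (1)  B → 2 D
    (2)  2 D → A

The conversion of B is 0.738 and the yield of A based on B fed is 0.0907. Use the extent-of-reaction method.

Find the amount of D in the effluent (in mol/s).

78.3 mol/s

Conversion of B: B consumed = 1ξ₁ = 0.738 × 60.5 → ξ₁ = 44.65 mol/s.
Yield of A: 1ξ₂ / 60.5 = 0.0907 → ξ₂ = 5.487 mol/s.
Outlet amounts (n = n₀ + Σ ν·ξ):
  B: 60.5 − 1(44.65) = 15.85
  D: 0 + 2(44.65) − 2(5.487) = 78.32
  A: 0 + 1(5.487) = 5.487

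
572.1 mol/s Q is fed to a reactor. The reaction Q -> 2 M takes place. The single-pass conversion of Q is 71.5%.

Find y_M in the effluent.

Q reacted = 0.715 × 572.1 = 409.1 mol/s; ν_Q = −1, so ξ = 409.1/1 = 409.1 mol/s.
Outlet amounts (n = n₀ + ν ξ):
  Q: 572.1 − 1(409.1) = 163
  M: 0 + 2(409.1) = 818.1
Total out = 981.2 mol/s; y_M = 818.1 / 981.2 = 0.8338.

0.834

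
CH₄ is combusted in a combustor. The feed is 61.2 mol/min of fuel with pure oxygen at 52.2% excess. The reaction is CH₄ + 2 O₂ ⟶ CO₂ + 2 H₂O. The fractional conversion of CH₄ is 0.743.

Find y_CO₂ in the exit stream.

0.184

Stoichiometric O₂ = 2 × 61.2 = 122.4 mol/min; O₂ fed = 122.4 × 1.522 = 186.3 mol/min.
Fuel reacted = 0.743 × 61.2 → ξ = 45.47 mol/min.
Outlet (n = n₀ + ν ξ):
  CH₄: 61.2 − 1(45.47) = 15.73
  O₂: 186.3 − 2(45.47) = 95.35
  CO₂: 0 + 1(45.47) = 45.47
  H₂O: 0 + 2(45.47) = 90.94
Total out = 247.5 mol/min; y_CO₂ = 45.47 / 247.5 = 0.1837.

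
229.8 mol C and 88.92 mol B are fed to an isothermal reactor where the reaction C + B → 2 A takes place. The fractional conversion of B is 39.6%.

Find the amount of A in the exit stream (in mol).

B reacted = 0.396 × 88.92 = 35.21 mol; ν_B = −1, so ξ = 35.21/1 = 35.21 mol.
Outlet amounts (n = n₀ + ν ξ):
  C: 229.8 − 1(35.21) = 194.6
  B: 88.92 − 1(35.21) = 53.71
  A: 0 + 2(35.21) = 70.42

70.4 mol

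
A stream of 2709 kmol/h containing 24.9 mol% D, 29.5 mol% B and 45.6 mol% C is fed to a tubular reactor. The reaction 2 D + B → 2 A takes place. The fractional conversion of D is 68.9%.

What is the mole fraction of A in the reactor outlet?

D reacted = 0.689 × 674.5 = 464.8 kmol/h; ν_D = −2, so ξ = 464.8/2 = 232.4 kmol/h.
Outlet amounts (n = n₀ + ν ξ):
  D: 674.5 − 2(232.4) = 209.8
  B: 799.2 − 1(232.4) = 566.8
  A: 0 + 2(232.4) = 464.8
  C: 1235 (inert)
Total out = 2477 kmol/h; y_A = 464.8 / 2477 = 0.1877.

0.188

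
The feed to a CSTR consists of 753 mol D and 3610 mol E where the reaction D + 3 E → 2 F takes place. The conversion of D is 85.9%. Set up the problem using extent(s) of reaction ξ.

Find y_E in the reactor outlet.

D reacted = 0.859 × 753 = 646.8 mol; ν_D = −1, so ξ = 646.8/1 = 646.8 mol.
Outlet amounts (n = n₀ + ν ξ):
  D: 753 − 1(646.8) = 106.2
  E: 3610 − 3(646.8) = 1670
  F: 0 + 2(646.8) = 1294
Total out = 3069 mol; y_E = 1670 / 3069 = 0.5439.

0.544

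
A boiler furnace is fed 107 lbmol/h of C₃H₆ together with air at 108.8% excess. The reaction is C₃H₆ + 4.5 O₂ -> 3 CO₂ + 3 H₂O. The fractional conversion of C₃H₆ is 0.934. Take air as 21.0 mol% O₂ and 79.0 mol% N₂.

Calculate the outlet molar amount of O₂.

Stoichiometric O₂ = 4.5 × 107 = 481.5 lbmol/h; O₂ fed = 481.5 × 2.088 = 1005 lbmol/h.
N₂ fed = 1005 × 79/21 = 3782 lbmol/h.
Fuel reacted = 0.934 × 107 → ξ = 99.94 lbmol/h.
Outlet (n = n₀ + ν ξ):
  C₃H₆: 107 − 1(99.94) = 7.062
  O₂: 1005 − 4.5(99.94) = 555.7
  N₂: 3782 (inert)
  CO₂: 0 + 3(99.94) = 299.8
  H₂O: 0 + 3(99.94) = 299.8

556 lbmol/h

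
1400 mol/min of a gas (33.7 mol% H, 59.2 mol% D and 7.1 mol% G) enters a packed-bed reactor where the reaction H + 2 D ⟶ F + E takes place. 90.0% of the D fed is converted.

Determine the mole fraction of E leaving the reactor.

0.363

D reacted = 0.9 × 828.8 = 745.9 mol/min; ν_D = −2, so ξ = 745.9/2 = 373 mol/min.
Outlet amounts (n = n₀ + ν ξ):
  H: 471.8 − 1(373) = 98.84
  D: 828.8 − 2(373) = 82.88
  F: 0 + 1(373) = 373
  E: 0 + 1(373) = 373
  G: 99.4 (inert)
Total out = 1027 mol/min; y_E = 373 / 1027 = 0.3631.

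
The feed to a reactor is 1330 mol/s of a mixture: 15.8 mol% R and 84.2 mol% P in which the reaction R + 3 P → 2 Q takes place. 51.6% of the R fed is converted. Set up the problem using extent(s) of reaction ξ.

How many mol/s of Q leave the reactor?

217 mol/s

R reacted = 0.516 × 210.1 = 108.4 mol/s; ν_R = −1, so ξ = 108.4/1 = 108.4 mol/s.
Outlet amounts (n = n₀ + ν ξ):
  R: 210.1 − 1(108.4) = 101.7
  P: 1120 − 3(108.4) = 794.6
  Q: 0 + 2(108.4) = 216.9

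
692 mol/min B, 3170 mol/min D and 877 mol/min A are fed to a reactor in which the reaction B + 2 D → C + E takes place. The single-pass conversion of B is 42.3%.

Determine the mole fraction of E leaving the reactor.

0.0658

B reacted = 0.423 × 692 = 292.7 mol/min; ν_B = −1, so ξ = 292.7/1 = 292.7 mol/min.
Outlet amounts (n = n₀ + ν ξ):
  B: 692 − 1(292.7) = 399.3
  D: 3170 − 2(292.7) = 2585
  C: 0 + 1(292.7) = 292.7
  E: 0 + 1(292.7) = 292.7
  A: 877 (inert)
Total out = 4446 mol/min; y_E = 292.7 / 4446 = 0.06583.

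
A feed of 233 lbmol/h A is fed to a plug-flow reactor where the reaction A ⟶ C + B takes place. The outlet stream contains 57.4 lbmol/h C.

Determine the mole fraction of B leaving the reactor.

0.198

For C: n = n₀ + 1ξ → 57.4 = 0 + 1ξ, giving ξ = 57.4 lbmol/h.
Outlet amounts (n = n₀ + ν ξ):
  A: 233 − 1(57.4) = 175.6
  C: 0 + 1(57.4) = 57.4
  B: 0 + 1(57.4) = 57.4
Total out = 290.4 lbmol/h; y_B = 57.4 / 290.4 = 0.1977.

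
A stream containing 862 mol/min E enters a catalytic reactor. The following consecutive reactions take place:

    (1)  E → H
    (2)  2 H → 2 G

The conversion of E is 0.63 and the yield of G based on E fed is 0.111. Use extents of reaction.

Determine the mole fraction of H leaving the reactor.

0.519

Conversion of E: E consumed = 1ξ₁ = 0.63 × 862 → ξ₁ = 543.1 mol/min.
Yield of G: 2ξ₂ / 862 = 0.111 → ξ₂ = 47.84 mol/min.
Outlet amounts (n = n₀ + Σ ν·ξ):
  E: 862 − 1(543.1) = 318.9
  H: 0 + 1(543.1) − 2(47.84) = 447.4
  G: 0 + 2(47.84) = 95.68
Total out = 862 mol/min; y_H = 447.4 / 862 = 0.519.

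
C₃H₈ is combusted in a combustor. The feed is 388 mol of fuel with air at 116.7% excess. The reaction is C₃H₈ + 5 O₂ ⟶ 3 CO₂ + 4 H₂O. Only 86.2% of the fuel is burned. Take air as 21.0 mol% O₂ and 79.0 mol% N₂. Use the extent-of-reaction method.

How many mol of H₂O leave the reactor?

1340 mol

Stoichiometric O₂ = 5 × 388 = 1940 mol; O₂ fed = 1940 × 2.167 = 4204 mol.
N₂ fed = 4204 × 79/21 = 15810 mol.
Fuel reacted = 0.862 × 388 → ξ = 334.5 mol.
Outlet (n = n₀ + ν ξ):
  C₃H₈: 388 − 1(334.5) = 53.54
  O₂: 4204 − 5(334.5) = 2532
  N₂: 15810 (inert)
  CO₂: 0 + 3(334.5) = 1003
  H₂O: 0 + 4(334.5) = 1338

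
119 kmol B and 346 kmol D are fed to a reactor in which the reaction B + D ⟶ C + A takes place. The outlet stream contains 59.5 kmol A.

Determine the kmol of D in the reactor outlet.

For A: n = n₀ + 1ξ → 59.5 = 0 + 1ξ, giving ξ = 59.5 kmol.
Outlet amounts (n = n₀ + ν ξ):
  B: 119 − 1(59.5) = 59.5
  D: 346 − 1(59.5) = 286.5
  C: 0 + 1(59.5) = 59.5
  A: 0 + 1(59.5) = 59.5

286 kmol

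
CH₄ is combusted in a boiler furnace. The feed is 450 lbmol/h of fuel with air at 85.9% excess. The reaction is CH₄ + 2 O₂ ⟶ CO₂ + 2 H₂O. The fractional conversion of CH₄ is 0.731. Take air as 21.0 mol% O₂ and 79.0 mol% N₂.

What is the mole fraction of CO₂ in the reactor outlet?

0.0391

Stoichiometric O₂ = 2 × 450 = 900 lbmol/h; O₂ fed = 900 × 1.859 = 1673 lbmol/h.
N₂ fed = 1673 × 79/21 = 6294 lbmol/h.
Fuel reacted = 0.731 × 450 → ξ = 328.9 lbmol/h.
Outlet (n = n₀ + ν ξ):
  CH₄: 450 − 1(328.9) = 121.1
  O₂: 1673 − 2(328.9) = 1015
  N₂: 6294 (inert)
  CO₂: 0 + 1(328.9) = 328.9
  H₂O: 0 + 2(328.9) = 657.9
Total out = 8417 lbmol/h; y_CO₂ = 328.9 / 8417 = 0.03908.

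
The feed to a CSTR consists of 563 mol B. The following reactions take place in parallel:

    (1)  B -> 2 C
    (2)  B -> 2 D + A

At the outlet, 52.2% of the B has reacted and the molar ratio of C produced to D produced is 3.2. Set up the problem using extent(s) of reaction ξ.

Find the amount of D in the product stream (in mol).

Conversion of B: B consumed = 0.522 × 563 = 293.9 mol = 1ξ₁ + 1ξ₂.
Selectivity: 2ξ₁ / (2ξ₂) = 3.2 → ξ₁ = 3.2 ξ₂.
Substitute: (1·3.2 + 1) ξ₂ = 293.9 → ξ₂ = 69.97 mol, ξ₁ = 223.9 mol.
Outlet amounts (n = n₀ + Σ ν·ξ):
  B: 563 − 1(223.9) − 1(69.97) = 269.1
  C: 0 + 2(223.9) = 447.8
  D: 0 + 2(69.97) = 139.9
  A: 0 + 1(69.97) = 69.97

140 mol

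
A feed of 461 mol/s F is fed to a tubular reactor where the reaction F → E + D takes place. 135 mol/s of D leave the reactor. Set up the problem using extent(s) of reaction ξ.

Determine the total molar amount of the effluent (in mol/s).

596 mol/s

For D: n = n₀ + 1ξ → 135 = 0 + 1ξ, giving ξ = 135 mol/s.
Outlet amounts (n = n₀ + ν ξ):
  F: 461 − 1(135) = 326
  E: 0 + 1(135) = 135
  D: 0 + 1(135) = 135
Total out = 326 + 135 + 135 = 596 mol/s.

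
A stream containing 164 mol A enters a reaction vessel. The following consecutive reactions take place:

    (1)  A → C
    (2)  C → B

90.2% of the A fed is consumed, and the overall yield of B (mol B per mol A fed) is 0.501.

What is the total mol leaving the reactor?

Conversion of A: A consumed = 1ξ₁ = 0.902 × 164 → ξ₁ = 147.9 mol.
Yield of B: 1ξ₂ / 164 = 0.501 → ξ₂ = 82.16 mol.
Outlet amounts (n = n₀ + Σ ν·ξ):
  A: 164 − 1(147.9) = 16.07
  C: 0 + 1(147.9) − 1(82.16) = 65.76
  B: 0 + 1(82.16) = 82.16
Total out = 16.07 + 65.76 + 82.16 = 164 mol.

164 mol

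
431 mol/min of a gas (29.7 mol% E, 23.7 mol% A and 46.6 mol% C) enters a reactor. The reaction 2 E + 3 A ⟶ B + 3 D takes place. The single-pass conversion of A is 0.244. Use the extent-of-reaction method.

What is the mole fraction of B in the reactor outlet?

A reacted = 0.244 × 102.1 = 24.92 mol/min; ν_A = −3, so ξ = 24.92/3 = 8.308 mol/min.
Outlet amounts (n = n₀ + ν ξ):
  E: 128 − 2(8.308) = 111.4
  A: 102.1 − 3(8.308) = 77.22
  B: 0 + 1(8.308) = 8.308
  D: 0 + 3(8.308) = 24.92
  C: 200.8 (inert)
Total out = 422.7 mol/min; y_B = 8.308 / 422.7 = 0.01965.

0.0197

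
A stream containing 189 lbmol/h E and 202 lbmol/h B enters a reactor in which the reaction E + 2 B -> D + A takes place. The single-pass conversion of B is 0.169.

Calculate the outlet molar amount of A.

17.1 lbmol/h

B reacted = 0.169 × 202 = 34.14 lbmol/h; ν_B = −2, so ξ = 34.14/2 = 17.07 lbmol/h.
Outlet amounts (n = n₀ + ν ξ):
  E: 189 − 1(17.07) = 171.9
  B: 202 − 2(17.07) = 167.9
  D: 0 + 1(17.07) = 17.07
  A: 0 + 1(17.07) = 17.07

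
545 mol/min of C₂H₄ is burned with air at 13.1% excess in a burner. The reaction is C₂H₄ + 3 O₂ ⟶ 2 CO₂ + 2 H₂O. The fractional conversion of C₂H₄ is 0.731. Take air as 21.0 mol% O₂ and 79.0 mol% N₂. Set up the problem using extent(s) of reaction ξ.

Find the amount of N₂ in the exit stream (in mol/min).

6960 mol/min

Stoichiometric O₂ = 3 × 545 = 1635 mol/min; O₂ fed = 1635 × 1.131 = 1849 mol/min.
N₂ fed = 1849 × 79/21 = 6956 mol/min.
Fuel reacted = 0.731 × 545 → ξ = 398.4 mol/min.
Outlet (n = n₀ + ν ξ):
  C₂H₄: 545 − 1(398.4) = 146.6
  O₂: 1849 − 3(398.4) = 654
  N₂: 6956 (inert)
  CO₂: 0 + 2(398.4) = 796.8
  H₂O: 0 + 2(398.4) = 796.8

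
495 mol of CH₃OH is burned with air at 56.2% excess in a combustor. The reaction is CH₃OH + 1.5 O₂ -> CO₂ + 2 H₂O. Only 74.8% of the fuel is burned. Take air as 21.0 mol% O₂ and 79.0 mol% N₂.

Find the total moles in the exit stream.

6200 mol

Stoichiometric O₂ = 1.5 × 495 = 742.5 mol; O₂ fed = 742.5 × 1.562 = 1160 mol.
N₂ fed = 1160 × 79/21 = 4363 mol.
Fuel reacted = 0.748 × 495 → ξ = 370.3 mol.
Outlet (n = n₀ + ν ξ):
  CH₃OH: 495 − 1(370.3) = 124.7
  O₂: 1160 − 1.5(370.3) = 604.4
  N₂: 4363 (inert)
  CO₂: 0 + 1(370.3) = 370.3
  H₂O: 0 + 2(370.3) = 740.5
Total out = 124.7 + 604.4 + 4363 + 370.3 + 740.5 = 6203 mol.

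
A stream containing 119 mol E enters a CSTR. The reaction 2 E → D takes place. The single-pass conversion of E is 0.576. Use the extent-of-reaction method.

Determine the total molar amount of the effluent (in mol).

84.7 mol

E reacted = 0.576 × 119 = 68.54 mol; ν_E = −2, so ξ = 68.54/2 = 34.27 mol.
Outlet amounts (n = n₀ + ν ξ):
  E: 119 − 2(34.27) = 50.46
  D: 0 + 1(34.27) = 34.27
Total out = 50.46 + 34.27 = 84.73 mol.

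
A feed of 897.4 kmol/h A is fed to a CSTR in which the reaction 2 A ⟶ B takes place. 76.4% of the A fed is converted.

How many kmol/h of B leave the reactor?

A reacted = 0.764 × 897.4 = 685.6 kmol/h; ν_A = −2, so ξ = 685.6/2 = 342.8 kmol/h.
Outlet amounts (n = n₀ + ν ξ):
  A: 897.4 − 2(342.8) = 211.8
  B: 0 + 1(342.8) = 342.8

343 kmol/h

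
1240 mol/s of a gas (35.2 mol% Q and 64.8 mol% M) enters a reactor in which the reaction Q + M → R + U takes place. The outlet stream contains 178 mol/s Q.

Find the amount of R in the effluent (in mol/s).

258 mol/s

For Q: n = n₀ − 1ξ → 178 = 436.5 − 1ξ, giving ξ = 258.5 mol/s.
Outlet amounts (n = n₀ + ν ξ):
  Q: 436.5 − 1(258.5) = 178
  M: 803.5 − 1(258.5) = 545
  R: 0 + 1(258.5) = 258.5
  U: 0 + 1(258.5) = 258.5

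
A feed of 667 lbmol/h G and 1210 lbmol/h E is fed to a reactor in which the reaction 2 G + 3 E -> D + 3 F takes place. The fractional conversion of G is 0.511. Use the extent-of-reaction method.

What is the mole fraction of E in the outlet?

G reacted = 0.511 × 667 = 340.8 lbmol/h; ν_G = −2, so ξ = 340.8/2 = 170.4 lbmol/h.
Outlet amounts (n = n₀ + ν ξ):
  G: 667 − 2(170.4) = 326.2
  E: 1210 − 3(170.4) = 698.7
  D: 0 + 1(170.4) = 170.4
  F: 0 + 3(170.4) = 511.3
Total out = 1707 lbmol/h; y_E = 698.7 / 1707 = 0.4094.

0.409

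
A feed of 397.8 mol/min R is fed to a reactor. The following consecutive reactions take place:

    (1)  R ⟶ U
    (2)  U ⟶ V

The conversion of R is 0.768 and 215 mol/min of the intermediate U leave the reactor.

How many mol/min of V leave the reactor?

90.5 mol/min

Conversion of R: R consumed = 1ξ₁ = 0.768 × 397.8 → ξ₁ = 305.5 mol/min.
U balance: n_U = 0 + 1ξ₁ − 1ξ₂ = 215 → ξ₂ = (1·305.5 − 215)/1 = 90.51 mol/min.
Outlet amounts (n = n₀ + Σ ν·ξ):
  R: 397.8 − 1(305.5) = 92.29
  U: 0 + 1(305.5) − 1(90.51) = 215
  V: 0 + 1(90.51) = 90.51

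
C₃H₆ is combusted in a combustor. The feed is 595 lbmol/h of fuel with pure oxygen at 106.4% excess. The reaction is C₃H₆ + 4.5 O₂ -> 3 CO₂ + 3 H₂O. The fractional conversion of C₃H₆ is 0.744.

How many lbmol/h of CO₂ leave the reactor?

Stoichiometric O₂ = 4.5 × 595 = 2678 lbmol/h; O₂ fed = 2678 × 2.064 = 5526 lbmol/h.
Fuel reacted = 0.744 × 595 → ξ = 442.7 lbmol/h.
Outlet (n = n₀ + ν ξ):
  C₃H₆: 595 − 1(442.7) = 152.3
  O₂: 5526 − 4.5(442.7) = 3534
  CO₂: 0 + 3(442.7) = 1328
  H₂O: 0 + 3(442.7) = 1328

1330 lbmol/h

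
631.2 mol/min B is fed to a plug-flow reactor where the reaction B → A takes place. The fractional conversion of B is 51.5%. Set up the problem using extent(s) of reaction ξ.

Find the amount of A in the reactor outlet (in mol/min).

B reacted = 0.515 × 631.2 = 325.1 mol/min; ν_B = −1, so ξ = 325.1/1 = 325.1 mol/min.
Outlet amounts (n = n₀ + ν ξ):
  B: 631.2 − 1(325.1) = 306.1
  A: 0 + 1(325.1) = 325.1

325 mol/min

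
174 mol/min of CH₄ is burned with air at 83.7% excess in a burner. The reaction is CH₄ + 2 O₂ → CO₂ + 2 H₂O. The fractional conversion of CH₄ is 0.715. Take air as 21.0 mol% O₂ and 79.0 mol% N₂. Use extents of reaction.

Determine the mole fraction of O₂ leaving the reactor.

Stoichiometric O₂ = 2 × 174 = 348 mol/min; O₂ fed = 348 × 1.837 = 639.3 mol/min.
N₂ fed = 639.3 × 79/21 = 2405 mol/min.
Fuel reacted = 0.715 × 174 → ξ = 124.4 mol/min.
Outlet (n = n₀ + ν ξ):
  CH₄: 174 − 1(124.4) = 49.59
  O₂: 639.3 − 2(124.4) = 390.5
  N₂: 2405 (inert)
  CO₂: 0 + 1(124.4) = 124.4
  H₂O: 0 + 2(124.4) = 248.8
Total out = 3218 mol/min; y_O₂ = 390.5 / 3218 = 0.1213.

0.121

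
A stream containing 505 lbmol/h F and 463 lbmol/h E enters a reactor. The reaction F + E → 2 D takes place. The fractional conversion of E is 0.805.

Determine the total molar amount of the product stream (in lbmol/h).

968 lbmol/h

E reacted = 0.805 × 463 = 372.7 lbmol/h; ν_E = −1, so ξ = 372.7/1 = 372.7 lbmol/h.
Outlet amounts (n = n₀ + ν ξ):
  F: 505 − 1(372.7) = 132.3
  E: 463 − 1(372.7) = 90.28
  D: 0 + 2(372.7) = 745.4
Total out = 132.3 + 90.28 + 745.4 = 968 lbmol/h.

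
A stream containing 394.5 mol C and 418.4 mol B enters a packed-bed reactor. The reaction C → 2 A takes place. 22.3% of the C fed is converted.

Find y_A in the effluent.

0.195

C reacted = 0.223 × 394.5 = 87.97 mol; ν_C = −1, so ξ = 87.97/1 = 87.97 mol.
Outlet amounts (n = n₀ + ν ξ):
  C: 394.5 − 1(87.97) = 306.5
  A: 0 + 2(87.97) = 175.9
  B: 418.4 (inert)
Total out = 900.9 mol; y_A = 175.9 / 900.9 = 0.1953.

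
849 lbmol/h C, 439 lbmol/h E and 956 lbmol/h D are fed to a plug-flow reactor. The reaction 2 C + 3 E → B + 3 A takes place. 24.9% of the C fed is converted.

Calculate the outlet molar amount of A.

C reacted = 0.249 × 849 = 211.4 lbmol/h; ν_C = −2, so ξ = 211.4/2 = 105.7 lbmol/h.
Outlet amounts (n = n₀ + ν ξ):
  C: 849 − 2(105.7) = 637.6
  E: 439 − 3(105.7) = 121.9
  B: 0 + 1(105.7) = 105.7
  A: 0 + 3(105.7) = 317.1
  D: 956 (inert)

317 lbmol/h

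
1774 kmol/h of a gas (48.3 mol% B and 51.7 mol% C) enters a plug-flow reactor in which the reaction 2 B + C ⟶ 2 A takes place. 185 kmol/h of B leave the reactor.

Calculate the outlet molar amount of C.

For B: n = n₀ − 2ξ → 185 = 856.8 − 2ξ, giving ξ = 335.9 kmol/h.
Outlet amounts (n = n₀ + ν ξ):
  B: 856.8 − 2(335.9) = 185
  C: 917.2 − 1(335.9) = 581.2
  A: 0 + 2(335.9) = 671.8

581 kmol/h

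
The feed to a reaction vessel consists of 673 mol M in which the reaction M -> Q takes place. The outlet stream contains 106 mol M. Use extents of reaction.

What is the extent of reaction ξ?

ξ = 567 mol

For M: n = n₀ − 1ξ → 106 = 673 − 1ξ, giving ξ = 567 mol.
Outlet amounts (n = n₀ + ν ξ):
  M: 673 − 1(567) = 106
  Q: 0 + 1(567) = 567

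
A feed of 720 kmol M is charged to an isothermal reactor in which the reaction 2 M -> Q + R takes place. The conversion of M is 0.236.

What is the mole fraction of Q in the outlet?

M reacted = 0.236 × 720 = 169.9 kmol; ν_M = −2, so ξ = 169.9/2 = 84.96 kmol.
Outlet amounts (n = n₀ + ν ξ):
  M: 720 − 2(84.96) = 550.1
  Q: 0 + 1(84.96) = 84.96
  R: 0 + 1(84.96) = 84.96
Total out = 720 kmol; y_Q = 84.96 / 720 = 0.118.

0.118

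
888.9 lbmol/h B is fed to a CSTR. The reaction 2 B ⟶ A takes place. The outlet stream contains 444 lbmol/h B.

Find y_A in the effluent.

0.334

For B: n = n₀ − 2ξ → 444 = 888.9 − 2ξ, giving ξ = 222.4 lbmol/h.
Outlet amounts (n = n₀ + ν ξ):
  B: 888.9 − 2(222.4) = 444
  A: 0 + 1(222.4) = 222.4
Total out = 666.5 lbmol/h; y_A = 222.4 / 666.5 = 0.3338.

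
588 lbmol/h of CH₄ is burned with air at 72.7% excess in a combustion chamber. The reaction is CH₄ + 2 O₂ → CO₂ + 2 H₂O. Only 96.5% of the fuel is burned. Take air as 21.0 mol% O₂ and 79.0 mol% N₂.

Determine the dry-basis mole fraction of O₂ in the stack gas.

0.0982

Stoichiometric O₂ = 2 × 588 = 1176 lbmol/h; O₂ fed = 1176 × 1.727 = 2031 lbmol/h.
N₂ fed = 2031 × 79/21 = 7640 lbmol/h.
Fuel reacted = 0.965 × 588 → ξ = 567.4 lbmol/h.
Outlet (n = n₀ + ν ξ):
  CH₄: 588 − 1(567.4) = 20.58
  O₂: 2031 − 2(567.4) = 896.1
  N₂: 7640 (inert)
  CO₂: 0 + 1(567.4) = 567.4
  H₂O: 0 + 2(567.4) = 1135
Dry total = 9124 lbmol/h; y_O₂ (dry) = 896.1 / 9124 = 0.09821.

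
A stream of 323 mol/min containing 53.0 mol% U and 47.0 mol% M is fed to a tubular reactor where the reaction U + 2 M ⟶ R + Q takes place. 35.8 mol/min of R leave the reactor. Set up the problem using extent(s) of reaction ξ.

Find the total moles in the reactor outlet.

287 mol/min

For R: n = n₀ + 1ξ → 35.8 = 0 + 1ξ, giving ξ = 35.8 mol/min.
Outlet amounts (n = n₀ + ν ξ):
  U: 171.2 − 1(35.8) = 135.4
  M: 151.8 − 2(35.8) = 80.21
  R: 0 + 1(35.8) = 35.8
  Q: 0 + 1(35.8) = 35.8
Total out = 135.4 + 80.21 + 35.8 + 35.8 = 287.2 mol/min.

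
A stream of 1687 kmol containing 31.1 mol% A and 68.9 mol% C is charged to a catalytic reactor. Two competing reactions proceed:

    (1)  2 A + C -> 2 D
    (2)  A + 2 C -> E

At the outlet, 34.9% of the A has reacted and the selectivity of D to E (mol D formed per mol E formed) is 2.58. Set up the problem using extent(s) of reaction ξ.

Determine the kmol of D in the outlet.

132 kmol

Conversion of A: A consumed = 0.349 × 524.7 = 183.1 kmol = 2ξ₁ + 1ξ₂.
Selectivity: 2ξ₁ / (1ξ₂) = 2.58 → ξ₁ = 1.29 ξ₂.
Substitute: (2·1.29 + 1) ξ₂ = 183.1 → ξ₂ = 51.15 kmol, ξ₁ = 65.98 kmol.
Outlet amounts (n = n₀ + Σ ν·ξ):
  A: 524.7 − 2(65.98) − 1(51.15) = 341.6
  C: 1162 − 1(65.98) − 2(51.15) = 994.1
  D: 0 + 2(65.98) = 132
  E: 0 + 1(51.15) = 51.15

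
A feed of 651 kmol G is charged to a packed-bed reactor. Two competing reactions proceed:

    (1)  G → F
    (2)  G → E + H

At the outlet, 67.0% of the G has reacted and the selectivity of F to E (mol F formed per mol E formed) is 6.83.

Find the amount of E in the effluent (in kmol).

Conversion of G: G consumed = 0.67 × 651 = 436.2 kmol = 1ξ₁ + 1ξ₂.
Selectivity: 1ξ₁ / (1ξ₂) = 6.83 → ξ₁ = 6.83 ξ₂.
Substitute: (1·6.83 + 1) ξ₂ = 436.2 → ξ₂ = 55.7 kmol, ξ₁ = 380.5 kmol.
Outlet amounts (n = n₀ + Σ ν·ξ):
  G: 651 − 1(380.5) − 1(55.7) = 214.8
  F: 0 + 1(380.5) = 380.5
  E: 0 + 1(55.7) = 55.7
  H: 0 + 1(55.7) = 55.7

55.7 kmol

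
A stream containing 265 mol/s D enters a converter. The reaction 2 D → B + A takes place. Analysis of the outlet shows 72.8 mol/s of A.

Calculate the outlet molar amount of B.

72.8 mol/s

For A: n = n₀ + 1ξ → 72.8 = 0 + 1ξ, giving ξ = 72.8 mol/s.
Outlet amounts (n = n₀ + ν ξ):
  D: 265 − 2(72.8) = 119.4
  B: 0 + 1(72.8) = 72.8
  A: 0 + 1(72.8) = 72.8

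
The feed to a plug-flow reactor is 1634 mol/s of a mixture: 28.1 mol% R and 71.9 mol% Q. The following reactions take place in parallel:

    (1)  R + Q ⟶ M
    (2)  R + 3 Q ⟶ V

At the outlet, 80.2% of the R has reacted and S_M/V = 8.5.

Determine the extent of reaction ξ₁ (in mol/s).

Conversion of R: R consumed = 0.802 × 459.2 = 368.2 mol/s = 1ξ₁ + 1ξ₂.
Selectivity: 1ξ₁ / (1ξ₂) = 8.5 → ξ₁ = 8.5 ξ₂.
Substitute: (1·8.5 + 1) ξ₂ = 368.2 → ξ₂ = 38.76 mol/s, ξ₁ = 329.5 mol/s.
Outlet amounts (n = n₀ + Σ ν·ξ):
  R: 459.2 − 1(329.5) − 1(38.76) = 90.91
  Q: 1175 − 1(329.5) − 3(38.76) = 729.1
  M: 0 + 1(329.5) = 329.5
  V: 0 + 1(38.76) = 38.76

ξ₁ = 329 mol/s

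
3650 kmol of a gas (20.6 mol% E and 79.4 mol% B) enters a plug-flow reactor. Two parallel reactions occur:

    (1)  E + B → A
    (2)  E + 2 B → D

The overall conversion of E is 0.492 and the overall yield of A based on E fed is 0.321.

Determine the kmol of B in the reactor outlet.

Yield of A: 1ξ₁ / 751.9 = 0.321 → ξ₁ = 241.4 kmol.
Conversion of E: 1ξ₁ + 1ξ₂ = 0.492 × 751.9 = 369.9 → ξ₂ = 128.6 kmol.
Outlet amounts (n = n₀ + Σ ν·ξ):
  E: 751.9 − 1(241.4) − 1(128.6) = 382
  B: 2898 − 1(241.4) − 2(128.6) = 2400
  A: 0 + 1(241.4) = 241.4
  D: 0 + 1(128.6) = 128.6

2400 kmol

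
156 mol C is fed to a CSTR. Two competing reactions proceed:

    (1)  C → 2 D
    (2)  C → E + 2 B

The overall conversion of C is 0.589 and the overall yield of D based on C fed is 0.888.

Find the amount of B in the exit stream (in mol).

45.2 mol

Yield of D: 2ξ₁ / 156 = 0.888 → ξ₁ = 69.26 mol.
Conversion of C: 1ξ₁ + 1ξ₂ = 0.589 × 156 = 91.88 → ξ₂ = 22.62 mol.
Outlet amounts (n = n₀ + Σ ν·ξ):
  C: 156 − 1(69.26) − 1(22.62) = 64.12
  D: 0 + 2(69.26) = 138.5
  E: 0 + 1(22.62) = 22.62
  B: 0 + 2(22.62) = 45.24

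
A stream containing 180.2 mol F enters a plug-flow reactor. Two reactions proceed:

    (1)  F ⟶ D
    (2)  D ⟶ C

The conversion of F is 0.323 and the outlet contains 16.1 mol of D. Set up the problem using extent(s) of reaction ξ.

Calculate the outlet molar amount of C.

42.1 mol

Conversion of F: F consumed = 1ξ₁ = 0.323 × 180.2 → ξ₁ = 58.2 mol.
D balance: n_D = 0 + 1ξ₁ − 1ξ₂ = 16.1 → ξ₂ = (1·58.2 − 16.1)/1 = 42.1 mol.
Outlet amounts (n = n₀ + Σ ν·ξ):
  F: 180.2 − 1(58.2) = 122
  D: 0 + 1(58.2) − 1(42.1) = 16.1
  C: 0 + 1(42.1) = 42.1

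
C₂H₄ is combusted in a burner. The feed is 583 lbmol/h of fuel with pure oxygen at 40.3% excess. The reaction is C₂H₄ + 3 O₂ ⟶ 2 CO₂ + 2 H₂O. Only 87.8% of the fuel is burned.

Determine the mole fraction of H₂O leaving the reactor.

Stoichiometric O₂ = 3 × 583 = 1749 lbmol/h; O₂ fed = 1749 × 1.403 = 2454 lbmol/h.
Fuel reacted = 0.878 × 583 → ξ = 511.9 lbmol/h.
Outlet (n = n₀ + ν ξ):
  C₂H₄: 583 − 1(511.9) = 71.13
  O₂: 2454 − 3(511.9) = 918.2
  CO₂: 0 + 2(511.9) = 1024
  H₂O: 0 + 2(511.9) = 1024
Total out = 3037 lbmol/h; y_H₂O = 1024 / 3037 = 0.3371.

0.337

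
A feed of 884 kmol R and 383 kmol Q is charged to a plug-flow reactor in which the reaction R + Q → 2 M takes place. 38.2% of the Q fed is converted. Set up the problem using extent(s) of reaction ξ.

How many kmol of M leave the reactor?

Q reacted = 0.382 × 383 = 146.3 kmol; ν_Q = −1, so ξ = 146.3/1 = 146.3 kmol.
Outlet amounts (n = n₀ + ν ξ):
  R: 884 − 1(146.3) = 737.7
  Q: 383 − 1(146.3) = 236.7
  M: 0 + 2(146.3) = 292.6

293 kmol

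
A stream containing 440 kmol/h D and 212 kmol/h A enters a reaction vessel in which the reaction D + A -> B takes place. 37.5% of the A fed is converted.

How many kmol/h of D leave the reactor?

A reacted = 0.375 × 212 = 79.5 kmol/h; ν_A = −1, so ξ = 79.5/1 = 79.5 kmol/h.
Outlet amounts (n = n₀ + ν ξ):
  D: 440 − 1(79.5) = 360.5
  A: 212 − 1(79.5) = 132.5
  B: 0 + 1(79.5) = 79.5

360 kmol/h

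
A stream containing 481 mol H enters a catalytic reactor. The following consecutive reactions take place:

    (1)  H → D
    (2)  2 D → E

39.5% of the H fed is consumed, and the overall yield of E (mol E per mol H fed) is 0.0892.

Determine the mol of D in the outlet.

Conversion of H: H consumed = 1ξ₁ = 0.395 × 481 → ξ₁ = 190 mol.
Yield of E: 1ξ₂ / 481 = 0.0892 → ξ₂ = 42.91 mol.
Outlet amounts (n = n₀ + Σ ν·ξ):
  H: 481 − 1(190) = 291
  D: 0 + 1(190) − 2(42.91) = 104.2
  E: 0 + 1(42.91) = 42.91

104 mol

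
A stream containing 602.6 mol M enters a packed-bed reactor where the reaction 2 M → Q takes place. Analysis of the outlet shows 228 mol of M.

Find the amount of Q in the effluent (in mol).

187 mol

For M: n = n₀ − 2ξ → 228 = 602.6 − 2ξ, giving ξ = 187.3 mol.
Outlet amounts (n = n₀ + ν ξ):
  M: 602.6 − 2(187.3) = 228
  Q: 0 + 1(187.3) = 187.3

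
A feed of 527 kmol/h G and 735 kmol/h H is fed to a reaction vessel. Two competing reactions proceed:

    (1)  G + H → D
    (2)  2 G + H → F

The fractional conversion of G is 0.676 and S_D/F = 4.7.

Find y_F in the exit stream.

Conversion of G: G consumed = 0.676 × 527 = 356.3 kmol/h = 1ξ₁ + 2ξ₂.
Selectivity: 1ξ₁ / (1ξ₂) = 4.7 → ξ₁ = 4.7 ξ₂.
Substitute: (1·4.7 + 2) ξ₂ = 356.3 → ξ₂ = 53.17 kmol/h, ξ₁ = 249.9 kmol/h.
Outlet amounts (n = n₀ + Σ ν·ξ):
  G: 527 − 1(249.9) − 2(53.17) = 170.7
  H: 735 − 1(249.9) − 1(53.17) = 431.9
  D: 0 + 1(249.9) = 249.9
  F: 0 + 1(53.17) = 53.17
Total out = 905.7 kmol/h; y_F = 53.17 / 905.7 = 0.05871.

0.0587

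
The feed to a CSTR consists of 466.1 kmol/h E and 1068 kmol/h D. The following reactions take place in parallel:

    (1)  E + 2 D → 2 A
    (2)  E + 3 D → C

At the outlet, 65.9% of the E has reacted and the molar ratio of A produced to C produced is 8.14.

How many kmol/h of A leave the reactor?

493 kmol/h

Conversion of E: E consumed = 0.659 × 466.1 = 307.2 kmol/h = 1ξ₁ + 1ξ₂.
Selectivity: 2ξ₁ / (1ξ₂) = 8.14 → ξ₁ = 4.07 ξ₂.
Substitute: (1·4.07 + 1) ξ₂ = 307.2 → ξ₂ = 60.58 kmol/h, ξ₁ = 246.6 kmol/h.
Outlet amounts (n = n₀ + Σ ν·ξ):
  E: 466.1 − 1(246.6) − 1(60.58) = 158.9
  D: 1068 − 2(246.6) − 3(60.58) = 393.1
  A: 0 + 2(246.6) = 493.2
  C: 0 + 1(60.58) = 60.58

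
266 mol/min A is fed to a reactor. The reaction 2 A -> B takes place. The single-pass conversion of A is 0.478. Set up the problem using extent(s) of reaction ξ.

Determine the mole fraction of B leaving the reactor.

A reacted = 0.478 × 266 = 127.1 mol/min; ν_A = −2, so ξ = 127.1/2 = 63.57 mol/min.
Outlet amounts (n = n₀ + ν ξ):
  A: 266 − 2(63.57) = 138.9
  B: 0 + 1(63.57) = 63.57
Total out = 202.4 mol/min; y_B = 63.57 / 202.4 = 0.3141.

0.314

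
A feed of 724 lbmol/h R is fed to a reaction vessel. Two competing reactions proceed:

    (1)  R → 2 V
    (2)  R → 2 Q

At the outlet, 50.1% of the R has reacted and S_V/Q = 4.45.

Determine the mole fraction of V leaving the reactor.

Conversion of R: R consumed = 0.501 × 724 = 362.7 lbmol/h = 1ξ₁ + 1ξ₂.
Selectivity: 2ξ₁ / (2ξ₂) = 4.45 → ξ₁ = 4.45 ξ₂.
Substitute: (1·4.45 + 1) ξ₂ = 362.7 → ξ₂ = 66.55 lbmol/h, ξ₁ = 296.2 lbmol/h.
Outlet amounts (n = n₀ + Σ ν·ξ):
  R: 724 − 1(296.2) − 1(66.55) = 361.3
  V: 0 + 2(296.2) = 592.3
  Q: 0 + 2(66.55) = 133.1
Total out = 1087 lbmol/h; y_V = 592.3 / 1087 = 0.5451.

0.545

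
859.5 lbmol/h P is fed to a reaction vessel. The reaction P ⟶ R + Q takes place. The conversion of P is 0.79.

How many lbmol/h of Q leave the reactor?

679 lbmol/h

P reacted = 0.79 × 859.5 = 679 lbmol/h; ν_P = −1, so ξ = 679/1 = 679 lbmol/h.
Outlet amounts (n = n₀ + ν ξ):
  P: 859.5 − 1(679) = 180.5
  R: 0 + 1(679) = 679
  Q: 0 + 1(679) = 679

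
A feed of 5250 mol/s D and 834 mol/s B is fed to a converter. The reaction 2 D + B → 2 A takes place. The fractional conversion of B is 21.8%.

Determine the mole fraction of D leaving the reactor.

0.828

B reacted = 0.218 × 834 = 181.8 mol/s; ν_B = −1, so ξ = 181.8/1 = 181.8 mol/s.
Outlet amounts (n = n₀ + ν ξ):
  D: 5250 − 2(181.8) = 4886
  B: 834 − 1(181.8) = 652.2
  A: 0 + 2(181.8) = 363.6
Total out = 5902 mol/s; y_D = 4886 / 5902 = 0.8279.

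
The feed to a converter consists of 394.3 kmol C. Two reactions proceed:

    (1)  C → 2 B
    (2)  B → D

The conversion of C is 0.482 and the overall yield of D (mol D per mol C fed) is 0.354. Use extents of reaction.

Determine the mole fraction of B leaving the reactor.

0.412

Conversion of C: C consumed = 1ξ₁ = 0.482 × 394.3 → ξ₁ = 190.1 kmol.
Yield of D: 1ξ₂ / 394.3 = 0.354 → ξ₂ = 139.6 kmol.
Outlet amounts (n = n₀ + Σ ν·ξ):
  C: 394.3 − 1(190.1) = 204.2
  B: 0 + 2(190.1) − 1(139.6) = 240.5
  D: 0 + 1(139.6) = 139.6
Total out = 584.4 kmol; y_B = 240.5 / 584.4 = 0.4116.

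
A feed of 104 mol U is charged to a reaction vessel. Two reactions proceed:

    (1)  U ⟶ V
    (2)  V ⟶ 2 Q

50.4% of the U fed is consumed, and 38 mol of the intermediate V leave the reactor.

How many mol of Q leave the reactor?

28.8 mol

Conversion of U: U consumed = 1ξ₁ = 0.504 × 104 → ξ₁ = 52.42 mol.
V balance: n_V = 0 + 1ξ₁ − 1ξ₂ = 38 → ξ₂ = (1·52.42 − 38)/1 = 14.42 mol.
Outlet amounts (n = n₀ + Σ ν·ξ):
  U: 104 − 1(52.42) = 51.58
  V: 0 + 1(52.42) − 1(14.42) = 38
  Q: 0 + 2(14.42) = 28.83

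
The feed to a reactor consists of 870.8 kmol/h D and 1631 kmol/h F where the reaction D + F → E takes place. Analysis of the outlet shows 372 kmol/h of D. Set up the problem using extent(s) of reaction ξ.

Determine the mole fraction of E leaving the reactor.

For D: n = n₀ − 1ξ → 372 = 870.8 − 1ξ, giving ξ = 498.8 kmol/h.
Outlet amounts (n = n₀ + ν ξ):
  D: 870.8 − 1(498.8) = 372
  F: 1631 − 1(498.8) = 1132
  E: 0 + 1(498.8) = 498.8
Total out = 2003 kmol/h; y_E = 498.8 / 2003 = 0.249.

0.249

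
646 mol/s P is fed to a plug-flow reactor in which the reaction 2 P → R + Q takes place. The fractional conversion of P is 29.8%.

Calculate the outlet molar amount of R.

96.3 mol/s

P reacted = 0.298 × 646 = 192.5 mol/s; ν_P = −2, so ξ = 192.5/2 = 96.25 mol/s.
Outlet amounts (n = n₀ + ν ξ):
  P: 646 − 2(96.25) = 453.5
  R: 0 + 1(96.25) = 96.25
  Q: 0 + 1(96.25) = 96.25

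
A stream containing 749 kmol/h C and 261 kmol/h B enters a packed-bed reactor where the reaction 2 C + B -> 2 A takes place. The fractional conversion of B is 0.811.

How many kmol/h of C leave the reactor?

326 kmol/h

B reacted = 0.811 × 261 = 211.7 kmol/h; ν_B = −1, so ξ = 211.7/1 = 211.7 kmol/h.
Outlet amounts (n = n₀ + ν ξ):
  C: 749 − 2(211.7) = 325.7
  B: 261 − 1(211.7) = 49.33
  A: 0 + 2(211.7) = 423.3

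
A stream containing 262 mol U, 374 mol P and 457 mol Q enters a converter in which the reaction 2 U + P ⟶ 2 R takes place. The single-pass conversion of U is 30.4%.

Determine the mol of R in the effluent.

79.6 mol

U reacted = 0.304 × 262 = 79.65 mol; ν_U = −2, so ξ = 79.65/2 = 39.82 mol.
Outlet amounts (n = n₀ + ν ξ):
  U: 262 − 2(39.82) = 182.4
  P: 374 − 1(39.82) = 334.2
  R: 0 + 2(39.82) = 79.65
  Q: 457 (inert)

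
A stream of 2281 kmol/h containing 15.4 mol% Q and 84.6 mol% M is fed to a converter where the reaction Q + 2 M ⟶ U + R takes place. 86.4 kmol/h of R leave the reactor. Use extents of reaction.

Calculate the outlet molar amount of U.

86.4 kmol/h

For R: n = n₀ + 1ξ → 86.4 = 0 + 1ξ, giving ξ = 86.4 kmol/h.
Outlet amounts (n = n₀ + ν ξ):
  Q: 351.3 − 1(86.4) = 264.9
  M: 1930 − 2(86.4) = 1757
  U: 0 + 1(86.4) = 86.4
  R: 0 + 1(86.4) = 86.4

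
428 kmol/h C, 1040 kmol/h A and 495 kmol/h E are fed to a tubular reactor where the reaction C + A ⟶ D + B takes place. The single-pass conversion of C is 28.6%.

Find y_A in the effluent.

C reacted = 0.286 × 428 = 122.4 kmol/h; ν_C = −1, so ξ = 122.4/1 = 122.4 kmol/h.
Outlet amounts (n = n₀ + ν ξ):
  C: 428 − 1(122.4) = 305.6
  A: 1040 − 1(122.4) = 917.6
  D: 0 + 1(122.4) = 122.4
  B: 0 + 1(122.4) = 122.4
  E: 495 (inert)
Total out = 1963 kmol/h; y_A = 917.6 / 1963 = 0.4674.

0.467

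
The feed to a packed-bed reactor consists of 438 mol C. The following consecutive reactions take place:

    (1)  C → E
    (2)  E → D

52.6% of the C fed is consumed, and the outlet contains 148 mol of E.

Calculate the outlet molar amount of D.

Conversion of C: C consumed = 1ξ₁ = 0.526 × 438 → ξ₁ = 230.4 mol.
E balance: n_E = 0 + 1ξ₁ − 1ξ₂ = 148 → ξ₂ = (1·230.4 − 148)/1 = 82.39 mol.
Outlet amounts (n = n₀ + Σ ν·ξ):
  C: 438 − 1(230.4) = 207.6
  E: 0 + 1(230.4) − 1(82.39) = 148
  D: 0 + 1(82.39) = 82.39

82.4 mol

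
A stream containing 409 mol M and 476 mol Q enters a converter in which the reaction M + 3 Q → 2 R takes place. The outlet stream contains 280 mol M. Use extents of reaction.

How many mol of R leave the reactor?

258 mol

For M: n = n₀ − 1ξ → 280 = 409 − 1ξ, giving ξ = 129 mol.
Outlet amounts (n = n₀ + ν ξ):
  M: 409 − 1(129) = 280
  Q: 476 − 3(129) = 89
  R: 0 + 2(129) = 258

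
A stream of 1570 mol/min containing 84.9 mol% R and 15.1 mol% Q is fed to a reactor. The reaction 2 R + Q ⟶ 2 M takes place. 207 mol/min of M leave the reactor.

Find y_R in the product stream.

For M: n = n₀ + 2ξ → 207 = 0 + 2ξ, giving ξ = 103.5 mol/min.
Outlet amounts (n = n₀ + ν ξ):
  R: 1333 − 2(103.5) = 1126
  Q: 237.1 − 1(103.5) = 133.6
  M: 0 + 2(103.5) = 207
Total out = 1466 mol/min; y_R = 1126 / 1466 = 0.7678.

0.768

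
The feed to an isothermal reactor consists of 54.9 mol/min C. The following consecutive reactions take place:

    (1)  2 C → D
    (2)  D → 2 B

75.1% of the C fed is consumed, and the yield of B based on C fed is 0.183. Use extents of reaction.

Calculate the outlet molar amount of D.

Conversion of C: C consumed = 2ξ₁ = 0.751 × 54.9 → ξ₁ = 20.61 mol/min.
Yield of B: 2ξ₂ / 54.9 = 0.183 → ξ₂ = 5.023 mol/min.
Outlet amounts (n = n₀ + Σ ν·ξ):
  C: 54.9 − 2(20.61) = 13.67
  D: 0 + 1(20.61) − 1(5.023) = 15.59
  B: 0 + 2(5.023) = 10.05

15.6 mol/min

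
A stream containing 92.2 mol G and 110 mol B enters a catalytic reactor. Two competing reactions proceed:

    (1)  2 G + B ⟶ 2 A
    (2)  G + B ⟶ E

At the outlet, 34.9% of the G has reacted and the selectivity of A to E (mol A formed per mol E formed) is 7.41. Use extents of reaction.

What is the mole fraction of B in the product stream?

Conversion of G: G consumed = 0.349 × 92.2 = 32.18 mol = 2ξ₁ + 1ξ₂.
Selectivity: 2ξ₁ / (1ξ₂) = 7.41 → ξ₁ = 3.705 ξ₂.
Substitute: (2·3.705 + 1) ξ₂ = 32.18 → ξ₂ = 3.826 mol, ξ₁ = 14.18 mol.
Outlet amounts (n = n₀ + Σ ν·ξ):
  G: 92.2 − 2(14.18) − 1(3.826) = 60.02
  B: 110 − 1(14.18) − 1(3.826) = 92
  A: 0 + 2(14.18) = 28.35
  E: 0 + 1(3.826) = 3.826
Total out = 184.2 mol; y_B = 92 / 184.2 = 0.4995.

0.499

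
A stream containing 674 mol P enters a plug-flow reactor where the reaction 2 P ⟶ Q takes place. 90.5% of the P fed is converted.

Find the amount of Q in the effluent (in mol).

P reacted = 0.905 × 674 = 610 mol; ν_P = −2, so ξ = 610/2 = 305 mol.
Outlet amounts (n = n₀ + ν ξ):
  P: 674 − 2(305) = 64.03
  Q: 0 + 1(305) = 305

305 mol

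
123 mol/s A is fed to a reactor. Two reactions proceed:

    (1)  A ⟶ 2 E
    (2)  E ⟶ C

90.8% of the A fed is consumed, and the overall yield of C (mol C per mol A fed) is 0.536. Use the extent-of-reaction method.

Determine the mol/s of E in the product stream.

157 mol/s

Conversion of A: A consumed = 1ξ₁ = 0.908 × 123 → ξ₁ = 111.7 mol/s.
Yield of C: 1ξ₂ / 123 = 0.536 → ξ₂ = 65.93 mol/s.
Outlet amounts (n = n₀ + Σ ν·ξ):
  A: 123 − 1(111.7) = 11.32
  E: 0 + 2(111.7) − 1(65.93) = 157.4
  C: 0 + 1(65.93) = 65.93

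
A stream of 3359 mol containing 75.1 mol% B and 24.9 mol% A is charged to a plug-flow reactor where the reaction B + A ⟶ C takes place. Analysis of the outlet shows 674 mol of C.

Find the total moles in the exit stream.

2680 mol

For C: n = n₀ + 1ξ → 674 = 0 + 1ξ, giving ξ = 674 mol.
Outlet amounts (n = n₀ + ν ξ):
  B: 2523 − 1(674) = 1849
  A: 836.4 − 1(674) = 162.4
  C: 0 + 1(674) = 674
Total out = 1849 + 162.4 + 674 = 2685 mol.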